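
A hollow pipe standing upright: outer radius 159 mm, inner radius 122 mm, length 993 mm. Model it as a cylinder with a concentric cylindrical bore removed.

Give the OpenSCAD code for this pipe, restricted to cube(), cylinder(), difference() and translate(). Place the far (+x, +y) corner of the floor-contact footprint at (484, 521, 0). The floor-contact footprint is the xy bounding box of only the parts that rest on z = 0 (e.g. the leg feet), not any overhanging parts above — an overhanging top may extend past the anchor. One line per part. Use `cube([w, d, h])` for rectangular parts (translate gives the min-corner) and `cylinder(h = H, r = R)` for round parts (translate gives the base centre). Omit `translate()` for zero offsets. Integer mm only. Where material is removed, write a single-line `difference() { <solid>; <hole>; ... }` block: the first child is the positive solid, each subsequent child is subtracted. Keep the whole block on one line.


difference() { translate([325, 362, 0]) cylinder(h = 993, r = 159); translate([325, 362, 0]) cylinder(h = 993, r = 122); }


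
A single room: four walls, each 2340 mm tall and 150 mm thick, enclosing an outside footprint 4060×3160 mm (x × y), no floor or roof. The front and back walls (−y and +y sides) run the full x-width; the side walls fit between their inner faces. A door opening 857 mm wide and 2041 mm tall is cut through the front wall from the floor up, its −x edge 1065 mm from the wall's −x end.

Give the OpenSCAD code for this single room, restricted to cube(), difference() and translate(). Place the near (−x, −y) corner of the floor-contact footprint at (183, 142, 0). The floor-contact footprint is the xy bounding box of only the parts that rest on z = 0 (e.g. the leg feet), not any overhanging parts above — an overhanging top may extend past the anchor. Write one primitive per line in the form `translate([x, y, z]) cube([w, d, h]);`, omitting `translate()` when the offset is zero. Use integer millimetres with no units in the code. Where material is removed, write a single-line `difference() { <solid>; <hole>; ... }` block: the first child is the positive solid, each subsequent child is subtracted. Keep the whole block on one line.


difference() { translate([183, 142, 0]) cube([4060, 150, 2340]); translate([1248, 142, 0]) cube([857, 150, 2041]); }
translate([183, 3152, 0]) cube([4060, 150, 2340]);
translate([183, 292, 0]) cube([150, 2860, 2340]);
translate([4093, 292, 0]) cube([150, 2860, 2340]);


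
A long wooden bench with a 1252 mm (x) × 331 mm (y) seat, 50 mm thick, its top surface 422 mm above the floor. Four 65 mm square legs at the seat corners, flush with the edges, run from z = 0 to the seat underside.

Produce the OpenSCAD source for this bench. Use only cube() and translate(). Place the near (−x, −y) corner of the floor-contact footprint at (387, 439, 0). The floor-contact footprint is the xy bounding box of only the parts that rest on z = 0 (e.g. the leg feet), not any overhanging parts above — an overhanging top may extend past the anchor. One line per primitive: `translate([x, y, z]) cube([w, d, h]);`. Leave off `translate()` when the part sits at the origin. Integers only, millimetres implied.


// leg_h = 422 − 50 = 372
translate([387, 439, 372]) cube([1252, 331, 50]);
translate([387, 439, 0]) cube([65, 65, 372]);
translate([387, 705, 0]) cube([65, 65, 372]);
translate([1574, 439, 0]) cube([65, 65, 372]);
translate([1574, 705, 0]) cube([65, 65, 372]);


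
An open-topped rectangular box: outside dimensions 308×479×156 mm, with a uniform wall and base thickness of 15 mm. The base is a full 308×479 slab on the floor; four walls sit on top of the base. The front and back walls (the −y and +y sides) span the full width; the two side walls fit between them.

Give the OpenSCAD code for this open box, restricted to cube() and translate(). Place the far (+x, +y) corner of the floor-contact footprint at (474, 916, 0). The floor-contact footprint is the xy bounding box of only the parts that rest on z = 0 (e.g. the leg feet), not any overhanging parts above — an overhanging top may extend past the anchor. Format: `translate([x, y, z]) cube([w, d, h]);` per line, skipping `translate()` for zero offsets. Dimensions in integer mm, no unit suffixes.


translate([166, 437, 0]) cube([308, 479, 15]);
translate([166, 437, 15]) cube([308, 15, 141]);
translate([166, 901, 15]) cube([308, 15, 141]);
translate([166, 452, 15]) cube([15, 449, 141]);
translate([459, 452, 15]) cube([15, 449, 141]);


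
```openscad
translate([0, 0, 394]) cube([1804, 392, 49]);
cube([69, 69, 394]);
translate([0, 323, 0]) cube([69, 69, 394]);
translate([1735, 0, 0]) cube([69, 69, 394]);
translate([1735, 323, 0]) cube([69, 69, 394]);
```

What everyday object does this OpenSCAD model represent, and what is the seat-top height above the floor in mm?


A bench. The seat-top height is 443 mm.

A long slab on four corner posts — a bench. The slab sits at z = 394 with thickness 49, so the top is 394 + 49 = 443 mm.


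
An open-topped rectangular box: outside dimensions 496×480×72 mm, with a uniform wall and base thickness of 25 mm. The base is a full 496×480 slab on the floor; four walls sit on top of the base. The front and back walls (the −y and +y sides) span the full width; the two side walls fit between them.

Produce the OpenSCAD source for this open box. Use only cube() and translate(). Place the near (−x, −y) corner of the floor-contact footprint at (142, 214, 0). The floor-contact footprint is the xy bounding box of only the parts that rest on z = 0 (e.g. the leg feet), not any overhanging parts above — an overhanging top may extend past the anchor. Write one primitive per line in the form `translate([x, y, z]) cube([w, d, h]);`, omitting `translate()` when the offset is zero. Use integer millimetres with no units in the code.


translate([142, 214, 0]) cube([496, 480, 25]);
translate([142, 214, 25]) cube([496, 25, 47]);
translate([142, 669, 25]) cube([496, 25, 47]);
translate([142, 239, 25]) cube([25, 430, 47]);
translate([613, 239, 25]) cube([25, 430, 47]);


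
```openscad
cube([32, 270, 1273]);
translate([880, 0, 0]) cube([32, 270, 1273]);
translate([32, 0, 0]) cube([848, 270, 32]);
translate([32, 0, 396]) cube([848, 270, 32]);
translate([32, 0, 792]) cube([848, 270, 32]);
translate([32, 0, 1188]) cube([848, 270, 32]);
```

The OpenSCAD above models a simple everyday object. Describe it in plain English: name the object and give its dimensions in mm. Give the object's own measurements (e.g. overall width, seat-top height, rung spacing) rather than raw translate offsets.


An open bookshelf. Two side panels, each 32 mm thick, 270 mm deep and 1273 mm tall, stand 912 mm apart (outside-to-outside). Between them sit 4 shelves, each 32 mm thick and 270 mm deep, spanning the full gap between the sides. The bottom shelf rests on the floor (its underside at z = 0) and the clear gap between one shelf's top and the next shelf's underside is 364 mm.


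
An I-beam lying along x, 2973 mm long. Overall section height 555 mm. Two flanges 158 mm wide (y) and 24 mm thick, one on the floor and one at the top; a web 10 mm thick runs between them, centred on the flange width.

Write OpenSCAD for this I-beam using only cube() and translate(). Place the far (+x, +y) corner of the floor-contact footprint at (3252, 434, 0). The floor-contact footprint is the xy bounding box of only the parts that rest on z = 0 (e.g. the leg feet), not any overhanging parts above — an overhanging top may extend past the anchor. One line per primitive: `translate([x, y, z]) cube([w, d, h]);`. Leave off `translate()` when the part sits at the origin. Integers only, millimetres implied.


translate([279, 276, 0]) cube([2973, 158, 24]);
translate([279, 350, 24]) cube([2973, 10, 507]);
translate([279, 276, 531]) cube([2973, 158, 24]);


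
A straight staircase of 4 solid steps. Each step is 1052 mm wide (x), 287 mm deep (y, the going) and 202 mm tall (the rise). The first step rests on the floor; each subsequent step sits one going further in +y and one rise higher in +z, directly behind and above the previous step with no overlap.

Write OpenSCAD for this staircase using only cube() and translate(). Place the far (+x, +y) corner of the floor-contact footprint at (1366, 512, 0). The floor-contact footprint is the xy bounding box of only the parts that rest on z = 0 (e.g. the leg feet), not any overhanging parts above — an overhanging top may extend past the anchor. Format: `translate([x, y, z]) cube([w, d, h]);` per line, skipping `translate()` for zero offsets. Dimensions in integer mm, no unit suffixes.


translate([314, 225, 0]) cube([1052, 287, 202]);
translate([314, 512, 202]) cube([1052, 287, 202]);
translate([314, 799, 404]) cube([1052, 287, 202]);
translate([314, 1086, 606]) cube([1052, 287, 202]);


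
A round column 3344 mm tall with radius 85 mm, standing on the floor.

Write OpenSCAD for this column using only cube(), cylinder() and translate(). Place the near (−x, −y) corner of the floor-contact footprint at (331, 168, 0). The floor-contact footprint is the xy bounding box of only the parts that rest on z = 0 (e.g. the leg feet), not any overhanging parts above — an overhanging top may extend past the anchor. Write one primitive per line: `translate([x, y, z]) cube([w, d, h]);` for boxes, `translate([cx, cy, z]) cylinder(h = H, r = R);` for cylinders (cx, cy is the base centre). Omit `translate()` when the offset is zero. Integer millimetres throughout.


translate([416, 253, 0]) cylinder(h = 3344, r = 85);


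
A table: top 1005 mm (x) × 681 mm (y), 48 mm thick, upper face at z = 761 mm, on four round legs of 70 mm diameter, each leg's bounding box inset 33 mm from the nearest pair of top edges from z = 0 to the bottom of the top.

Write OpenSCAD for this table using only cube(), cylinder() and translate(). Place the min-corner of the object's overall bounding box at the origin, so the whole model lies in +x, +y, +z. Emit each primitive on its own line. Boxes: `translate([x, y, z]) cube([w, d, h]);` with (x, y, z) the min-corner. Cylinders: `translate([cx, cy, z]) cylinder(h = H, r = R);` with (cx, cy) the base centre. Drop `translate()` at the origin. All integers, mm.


translate([0, 0, 713]) cube([1005, 681, 48]);
translate([68, 68, 0]) cylinder(h = 713, r = 35);
translate([937, 68, 0]) cylinder(h = 713, r = 35);
translate([68, 613, 0]) cylinder(h = 713, r = 35);
translate([937, 613, 0]) cylinder(h = 713, r = 35);


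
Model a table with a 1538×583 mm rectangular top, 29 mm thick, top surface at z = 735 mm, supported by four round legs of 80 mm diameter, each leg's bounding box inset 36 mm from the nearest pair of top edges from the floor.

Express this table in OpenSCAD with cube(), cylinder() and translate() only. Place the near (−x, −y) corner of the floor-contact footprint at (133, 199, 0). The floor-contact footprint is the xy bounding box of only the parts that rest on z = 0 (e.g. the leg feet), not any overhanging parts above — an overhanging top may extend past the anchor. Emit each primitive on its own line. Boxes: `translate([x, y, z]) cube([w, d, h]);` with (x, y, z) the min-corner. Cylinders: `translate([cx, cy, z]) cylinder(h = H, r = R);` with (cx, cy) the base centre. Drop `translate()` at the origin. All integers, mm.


translate([97, 163, 706]) cube([1538, 583, 29]);
translate([173, 239, 0]) cylinder(h = 706, r = 40);
translate([1559, 239, 0]) cylinder(h = 706, r = 40);
translate([173, 670, 0]) cylinder(h = 706, r = 40);
translate([1559, 670, 0]) cylinder(h = 706, r = 40);


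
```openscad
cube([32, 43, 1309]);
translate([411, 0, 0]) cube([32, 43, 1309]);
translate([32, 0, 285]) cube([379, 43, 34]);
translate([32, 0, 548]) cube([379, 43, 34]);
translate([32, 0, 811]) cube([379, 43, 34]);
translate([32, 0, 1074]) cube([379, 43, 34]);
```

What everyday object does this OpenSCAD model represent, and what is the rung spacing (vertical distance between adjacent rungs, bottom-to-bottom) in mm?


A ladder. The rung spacing is 263 mm.

Two tall 32×43 posts with 4 short bars between them — a ladder. Adjacent rungs sit at z = 285 and z = 548, so the spacing is 548 − 285 = 263 mm.


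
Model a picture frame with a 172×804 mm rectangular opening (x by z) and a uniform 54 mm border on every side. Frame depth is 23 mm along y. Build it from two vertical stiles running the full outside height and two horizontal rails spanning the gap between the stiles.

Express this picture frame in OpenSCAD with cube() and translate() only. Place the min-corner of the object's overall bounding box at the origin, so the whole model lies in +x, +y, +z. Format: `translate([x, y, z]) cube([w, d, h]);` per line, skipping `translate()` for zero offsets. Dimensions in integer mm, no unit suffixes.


cube([54, 23, 912]);
translate([226, 0, 0]) cube([54, 23, 912]);
translate([54, 0, 0]) cube([172, 23, 54]);
translate([54, 0, 858]) cube([172, 23, 54]);


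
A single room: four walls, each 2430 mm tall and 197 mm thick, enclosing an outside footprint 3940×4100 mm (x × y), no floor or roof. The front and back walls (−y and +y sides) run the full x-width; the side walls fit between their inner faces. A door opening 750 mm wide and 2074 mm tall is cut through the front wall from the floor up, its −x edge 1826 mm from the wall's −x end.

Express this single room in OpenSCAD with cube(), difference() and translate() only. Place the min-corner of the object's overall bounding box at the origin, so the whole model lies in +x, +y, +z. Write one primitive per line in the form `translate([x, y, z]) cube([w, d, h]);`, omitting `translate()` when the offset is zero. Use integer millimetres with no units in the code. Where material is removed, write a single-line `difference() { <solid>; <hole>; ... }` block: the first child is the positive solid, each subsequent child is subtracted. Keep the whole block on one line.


difference() { cube([3940, 197, 2430]); translate([1826, 0, 0]) cube([750, 197, 2074]); }
translate([0, 3903, 0]) cube([3940, 197, 2430]);
translate([0, 197, 0]) cube([197, 3706, 2430]);
translate([3743, 197, 0]) cube([197, 3706, 2430]);


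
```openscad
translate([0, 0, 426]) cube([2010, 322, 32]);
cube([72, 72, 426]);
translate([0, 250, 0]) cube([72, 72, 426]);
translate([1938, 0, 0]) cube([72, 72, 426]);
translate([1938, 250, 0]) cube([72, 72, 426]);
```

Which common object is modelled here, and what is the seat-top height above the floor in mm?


A bench. The seat-top height is 458 mm.

A long slab on four corner posts — a bench. The slab sits at z = 426 with thickness 32, so the top is 426 + 32 = 458 mm.


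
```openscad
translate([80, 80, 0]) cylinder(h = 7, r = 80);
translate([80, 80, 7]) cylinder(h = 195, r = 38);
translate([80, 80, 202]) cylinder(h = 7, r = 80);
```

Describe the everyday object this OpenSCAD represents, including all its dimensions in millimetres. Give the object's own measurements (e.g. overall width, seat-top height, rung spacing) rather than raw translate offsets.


A spool: two coaxial disc flanges of radius 80 mm and thickness 7 mm, joined by a core cylinder of radius 38 mm and height 195 mm. The lower flange rests on z = 0 and the three cylinders share a vertical axis.


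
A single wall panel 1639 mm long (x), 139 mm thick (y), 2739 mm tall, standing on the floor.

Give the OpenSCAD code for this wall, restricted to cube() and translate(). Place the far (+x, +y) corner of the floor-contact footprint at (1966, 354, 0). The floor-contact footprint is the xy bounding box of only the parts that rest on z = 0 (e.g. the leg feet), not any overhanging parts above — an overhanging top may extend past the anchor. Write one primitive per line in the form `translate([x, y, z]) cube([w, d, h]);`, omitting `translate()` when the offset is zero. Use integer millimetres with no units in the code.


translate([327, 215, 0]) cube([1639, 139, 2739]);


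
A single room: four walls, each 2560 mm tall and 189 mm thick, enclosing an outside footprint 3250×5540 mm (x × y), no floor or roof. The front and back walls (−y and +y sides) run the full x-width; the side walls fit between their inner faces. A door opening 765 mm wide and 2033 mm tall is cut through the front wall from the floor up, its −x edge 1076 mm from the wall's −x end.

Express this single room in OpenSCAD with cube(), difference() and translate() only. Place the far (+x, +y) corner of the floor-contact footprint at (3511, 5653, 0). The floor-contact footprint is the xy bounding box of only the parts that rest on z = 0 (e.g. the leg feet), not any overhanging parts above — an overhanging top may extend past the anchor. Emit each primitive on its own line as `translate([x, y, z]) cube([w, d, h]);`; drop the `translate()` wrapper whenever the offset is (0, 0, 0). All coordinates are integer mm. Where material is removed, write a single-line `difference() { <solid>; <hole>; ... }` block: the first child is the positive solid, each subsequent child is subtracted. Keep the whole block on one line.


difference() { translate([261, 113, 0]) cube([3250, 189, 2560]); translate([1337, 113, 0]) cube([765, 189, 2033]); }
translate([261, 5464, 0]) cube([3250, 189, 2560]);
translate([261, 302, 0]) cube([189, 5162, 2560]);
translate([3322, 302, 0]) cube([189, 5162, 2560]);


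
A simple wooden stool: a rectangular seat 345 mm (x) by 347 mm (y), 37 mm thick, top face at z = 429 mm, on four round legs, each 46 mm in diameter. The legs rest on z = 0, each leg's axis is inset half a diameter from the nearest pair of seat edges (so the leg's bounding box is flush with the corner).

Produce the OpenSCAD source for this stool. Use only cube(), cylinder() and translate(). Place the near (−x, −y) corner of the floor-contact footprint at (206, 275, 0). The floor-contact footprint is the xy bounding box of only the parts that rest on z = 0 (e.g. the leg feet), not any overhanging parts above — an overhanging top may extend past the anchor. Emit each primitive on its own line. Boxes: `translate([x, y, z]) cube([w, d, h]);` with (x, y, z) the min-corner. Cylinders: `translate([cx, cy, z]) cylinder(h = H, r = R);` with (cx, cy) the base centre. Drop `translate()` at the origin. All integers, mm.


// leg_h = 429 - 37 = 392
translate([206, 275, 392]) cube([345, 347, 37]);
translate([229, 298, 0]) cylinder(h = 392, r = 23);
translate([528, 298, 0]) cylinder(h = 392, r = 23);
translate([229, 599, 0]) cylinder(h = 392, r = 23);
translate([528, 599, 0]) cylinder(h = 392, r = 23);


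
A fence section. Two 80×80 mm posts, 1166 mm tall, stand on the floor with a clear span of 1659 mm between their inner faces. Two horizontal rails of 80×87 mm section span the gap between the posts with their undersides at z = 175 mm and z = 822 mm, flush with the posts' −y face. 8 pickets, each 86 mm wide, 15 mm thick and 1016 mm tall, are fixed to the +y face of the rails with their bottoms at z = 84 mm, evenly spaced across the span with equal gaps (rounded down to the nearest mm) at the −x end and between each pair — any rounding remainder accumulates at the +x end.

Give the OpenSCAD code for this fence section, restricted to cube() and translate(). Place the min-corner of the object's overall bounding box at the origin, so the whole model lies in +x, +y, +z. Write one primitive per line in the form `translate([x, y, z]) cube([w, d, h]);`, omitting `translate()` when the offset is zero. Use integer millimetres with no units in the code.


cube([80, 80, 1166]);
translate([1739, 0, 0]) cube([80, 80, 1166]);
translate([80, 0, 175]) cube([1659, 80, 87]);
translate([80, 0, 822]) cube([1659, 80, 87]);
translate([187, 80, 84]) cube([86, 15, 1016]);
translate([380, 80, 84]) cube([86, 15, 1016]);
translate([573, 80, 84]) cube([86, 15, 1016]);
translate([766, 80, 84]) cube([86, 15, 1016]);
translate([959, 80, 84]) cube([86, 15, 1016]);
translate([1152, 80, 84]) cube([86, 15, 1016]);
translate([1345, 80, 84]) cube([86, 15, 1016]);
translate([1538, 80, 84]) cube([86, 15, 1016]);


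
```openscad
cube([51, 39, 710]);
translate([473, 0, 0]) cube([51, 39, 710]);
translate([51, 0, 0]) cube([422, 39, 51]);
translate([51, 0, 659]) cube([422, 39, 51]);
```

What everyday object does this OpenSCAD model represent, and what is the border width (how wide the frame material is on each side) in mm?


A picture frame. The border width is 51 mm.

Four thin pieces enclosing a rectangular opening — a picture frame. The two full-height stiles are 710 mm tall; the top rail sits at z = 659 and is 51 mm tall, so the border above the opening is 710 − 659 = 51 mm, matching the stile x-width.


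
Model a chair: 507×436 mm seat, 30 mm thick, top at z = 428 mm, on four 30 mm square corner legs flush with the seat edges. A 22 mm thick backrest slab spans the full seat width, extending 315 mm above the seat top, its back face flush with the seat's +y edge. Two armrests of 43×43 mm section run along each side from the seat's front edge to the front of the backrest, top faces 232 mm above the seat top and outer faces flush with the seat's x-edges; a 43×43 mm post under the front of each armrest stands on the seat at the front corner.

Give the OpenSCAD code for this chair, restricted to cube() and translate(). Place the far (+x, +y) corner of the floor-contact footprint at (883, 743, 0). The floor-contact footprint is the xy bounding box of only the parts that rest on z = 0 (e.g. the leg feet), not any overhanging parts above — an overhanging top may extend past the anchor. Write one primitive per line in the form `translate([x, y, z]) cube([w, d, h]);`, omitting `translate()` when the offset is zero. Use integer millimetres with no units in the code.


// leg_h = 428 - 30 = 398
// arm post h = 232 - 43 = 189
translate([376, 307, 398]) cube([507, 436, 30]);
translate([376, 307, 0]) cube([30, 30, 398]);
translate([853, 307, 0]) cube([30, 30, 398]);
translate([376, 713, 0]) cube([30, 30, 398]);
translate([853, 713, 0]) cube([30, 30, 398]);
translate([376, 721, 428]) cube([507, 22, 315]);
translate([376, 307, 617]) cube([43, 414, 43]);
translate([840, 307, 617]) cube([43, 414, 43]);
translate([376, 307, 428]) cube([43, 43, 189]);
translate([840, 307, 428]) cube([43, 43, 189]);


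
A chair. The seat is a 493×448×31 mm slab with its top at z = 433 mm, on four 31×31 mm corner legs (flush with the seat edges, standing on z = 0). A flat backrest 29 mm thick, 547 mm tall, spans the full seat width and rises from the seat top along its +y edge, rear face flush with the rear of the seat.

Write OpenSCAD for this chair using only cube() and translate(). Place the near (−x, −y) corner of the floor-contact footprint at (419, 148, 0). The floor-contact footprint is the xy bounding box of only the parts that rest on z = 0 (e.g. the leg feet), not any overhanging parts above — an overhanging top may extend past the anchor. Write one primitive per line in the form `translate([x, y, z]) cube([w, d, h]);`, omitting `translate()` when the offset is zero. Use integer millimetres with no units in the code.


translate([419, 148, 402]) cube([493, 448, 31]);
translate([419, 148, 0]) cube([31, 31, 402]);
translate([881, 148, 0]) cube([31, 31, 402]);
translate([419, 565, 0]) cube([31, 31, 402]);
translate([881, 565, 0]) cube([31, 31, 402]);
translate([419, 567, 433]) cube([493, 29, 547]);


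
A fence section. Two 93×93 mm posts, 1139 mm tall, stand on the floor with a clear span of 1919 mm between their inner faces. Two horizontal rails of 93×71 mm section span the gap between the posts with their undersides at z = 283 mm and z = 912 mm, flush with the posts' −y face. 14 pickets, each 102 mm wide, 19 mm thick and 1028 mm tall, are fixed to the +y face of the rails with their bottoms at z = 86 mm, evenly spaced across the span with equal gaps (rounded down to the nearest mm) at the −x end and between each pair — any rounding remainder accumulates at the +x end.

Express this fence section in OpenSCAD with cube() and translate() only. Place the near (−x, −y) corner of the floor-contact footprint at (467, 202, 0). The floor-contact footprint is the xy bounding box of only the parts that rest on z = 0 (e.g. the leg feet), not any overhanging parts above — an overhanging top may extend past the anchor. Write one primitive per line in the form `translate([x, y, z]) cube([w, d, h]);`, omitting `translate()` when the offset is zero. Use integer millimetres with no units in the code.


translate([467, 202, 0]) cube([93, 93, 1139]);
translate([2479, 202, 0]) cube([93, 93, 1139]);
translate([560, 202, 283]) cube([1919, 93, 71]);
translate([560, 202, 912]) cube([1919, 93, 71]);
translate([592, 295, 86]) cube([102, 19, 1028]);
translate([726, 295, 86]) cube([102, 19, 1028]);
translate([860, 295, 86]) cube([102, 19, 1028]);
translate([994, 295, 86]) cube([102, 19, 1028]);
translate([1128, 295, 86]) cube([102, 19, 1028]);
translate([1262, 295, 86]) cube([102, 19, 1028]);
translate([1396, 295, 86]) cube([102, 19, 1028]);
translate([1530, 295, 86]) cube([102, 19, 1028]);
translate([1664, 295, 86]) cube([102, 19, 1028]);
translate([1798, 295, 86]) cube([102, 19, 1028]);
translate([1932, 295, 86]) cube([102, 19, 1028]);
translate([2066, 295, 86]) cube([102, 19, 1028]);
translate([2200, 295, 86]) cube([102, 19, 1028]);
translate([2334, 295, 86]) cube([102, 19, 1028]);


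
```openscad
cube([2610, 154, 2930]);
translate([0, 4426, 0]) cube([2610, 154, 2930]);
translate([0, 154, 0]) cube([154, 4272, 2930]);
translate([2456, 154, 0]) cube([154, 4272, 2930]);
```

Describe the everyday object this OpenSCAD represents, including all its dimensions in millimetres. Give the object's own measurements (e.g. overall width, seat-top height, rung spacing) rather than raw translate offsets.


The wall frame of a small rectangular building: four walls, each 2930 mm tall and 154 mm thick, enclosing a footprint 2610 mm (x) by 4580 mm (y) outside-to-outside, with no floor or roof. The front and back walls (the −y and +y sides) span the full width; the two side walls fit between them.


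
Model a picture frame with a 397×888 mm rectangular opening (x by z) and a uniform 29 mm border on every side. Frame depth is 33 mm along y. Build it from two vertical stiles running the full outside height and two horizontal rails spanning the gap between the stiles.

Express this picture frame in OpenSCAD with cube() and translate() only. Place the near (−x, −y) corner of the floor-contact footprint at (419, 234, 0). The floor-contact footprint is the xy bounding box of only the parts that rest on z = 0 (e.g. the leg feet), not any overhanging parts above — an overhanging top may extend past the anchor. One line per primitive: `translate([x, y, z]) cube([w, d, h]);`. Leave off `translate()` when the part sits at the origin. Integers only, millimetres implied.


translate([419, 234, 0]) cube([29, 33, 946]);
translate([845, 234, 0]) cube([29, 33, 946]);
translate([448, 234, 0]) cube([397, 33, 29]);
translate([448, 234, 917]) cube([397, 33, 29]);


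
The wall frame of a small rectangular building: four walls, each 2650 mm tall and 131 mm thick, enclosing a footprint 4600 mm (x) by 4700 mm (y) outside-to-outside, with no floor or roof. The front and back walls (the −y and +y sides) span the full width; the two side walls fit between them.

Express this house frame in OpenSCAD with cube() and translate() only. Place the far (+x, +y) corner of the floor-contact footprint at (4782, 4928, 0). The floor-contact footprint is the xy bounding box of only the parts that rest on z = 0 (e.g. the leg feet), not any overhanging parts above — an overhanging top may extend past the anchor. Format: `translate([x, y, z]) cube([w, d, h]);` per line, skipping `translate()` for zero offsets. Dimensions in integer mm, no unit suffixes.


translate([182, 228, 0]) cube([4600, 131, 2650]);
translate([182, 4797, 0]) cube([4600, 131, 2650]);
translate([182, 359, 0]) cube([131, 4438, 2650]);
translate([4651, 359, 0]) cube([131, 4438, 2650]);


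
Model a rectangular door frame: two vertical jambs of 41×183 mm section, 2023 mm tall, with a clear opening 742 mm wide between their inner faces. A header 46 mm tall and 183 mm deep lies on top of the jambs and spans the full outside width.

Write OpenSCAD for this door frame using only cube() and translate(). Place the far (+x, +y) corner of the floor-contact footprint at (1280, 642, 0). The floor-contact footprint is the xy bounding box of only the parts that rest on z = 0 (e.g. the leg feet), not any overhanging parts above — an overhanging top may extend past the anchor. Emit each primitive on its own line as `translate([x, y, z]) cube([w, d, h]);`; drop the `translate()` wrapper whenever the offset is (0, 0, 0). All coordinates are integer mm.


translate([456, 459, 0]) cube([41, 183, 2023]);
translate([1239, 459, 0]) cube([41, 183, 2023]);
translate([456, 459, 2023]) cube([824, 183, 46]);


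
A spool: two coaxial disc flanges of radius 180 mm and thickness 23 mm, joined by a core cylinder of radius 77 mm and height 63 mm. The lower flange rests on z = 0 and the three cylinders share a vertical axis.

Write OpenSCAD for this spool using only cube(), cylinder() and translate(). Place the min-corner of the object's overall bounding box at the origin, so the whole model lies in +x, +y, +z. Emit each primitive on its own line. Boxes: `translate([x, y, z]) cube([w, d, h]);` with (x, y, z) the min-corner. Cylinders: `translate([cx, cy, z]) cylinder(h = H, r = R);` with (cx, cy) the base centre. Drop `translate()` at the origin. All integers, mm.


translate([180, 180, 0]) cylinder(h = 23, r = 180);
translate([180, 180, 23]) cylinder(h = 63, r = 77);
translate([180, 180, 86]) cylinder(h = 23, r = 180);


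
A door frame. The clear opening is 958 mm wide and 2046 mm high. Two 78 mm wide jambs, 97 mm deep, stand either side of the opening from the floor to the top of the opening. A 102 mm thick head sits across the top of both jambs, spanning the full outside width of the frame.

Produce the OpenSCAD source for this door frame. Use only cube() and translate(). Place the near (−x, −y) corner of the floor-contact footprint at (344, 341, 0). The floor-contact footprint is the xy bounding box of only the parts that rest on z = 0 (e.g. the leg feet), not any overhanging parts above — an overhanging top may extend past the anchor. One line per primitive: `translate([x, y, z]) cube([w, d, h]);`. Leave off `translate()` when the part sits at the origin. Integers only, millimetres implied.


translate([344, 341, 0]) cube([78, 97, 2046]);
translate([1380, 341, 0]) cube([78, 97, 2046]);
translate([344, 341, 2046]) cube([1114, 97, 102]);


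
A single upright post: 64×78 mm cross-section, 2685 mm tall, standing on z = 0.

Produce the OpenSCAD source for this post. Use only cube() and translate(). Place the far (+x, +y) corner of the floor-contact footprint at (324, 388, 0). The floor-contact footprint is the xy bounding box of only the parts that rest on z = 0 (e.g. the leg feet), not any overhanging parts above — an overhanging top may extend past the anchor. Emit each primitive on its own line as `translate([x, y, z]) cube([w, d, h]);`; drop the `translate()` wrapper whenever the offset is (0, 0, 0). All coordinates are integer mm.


translate([260, 310, 0]) cube([64, 78, 2685]);


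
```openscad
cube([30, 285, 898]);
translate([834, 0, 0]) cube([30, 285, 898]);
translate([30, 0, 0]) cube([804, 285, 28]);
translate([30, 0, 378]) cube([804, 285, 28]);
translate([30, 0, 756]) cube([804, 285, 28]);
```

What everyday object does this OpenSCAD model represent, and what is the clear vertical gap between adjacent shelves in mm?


A bookshelf. The clear shelf gap is 350 mm.

Two tall side panels with 3 horizontal boards between them — a bookshelf. The first two shelf undersides are at z = 0 and z = 378; with shelf thickness 28, the clear gap is 378 − 0 − 28 = 350 mm.


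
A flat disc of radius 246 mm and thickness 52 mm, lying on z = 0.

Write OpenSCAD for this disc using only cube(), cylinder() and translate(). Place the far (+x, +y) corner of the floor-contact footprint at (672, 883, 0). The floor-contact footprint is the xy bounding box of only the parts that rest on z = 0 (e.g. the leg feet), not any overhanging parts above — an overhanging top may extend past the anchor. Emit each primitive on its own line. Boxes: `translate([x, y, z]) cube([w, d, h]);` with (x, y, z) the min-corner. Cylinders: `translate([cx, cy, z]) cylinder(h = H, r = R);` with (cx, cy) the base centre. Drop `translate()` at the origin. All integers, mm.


translate([426, 637, 0]) cylinder(h = 52, r = 246);


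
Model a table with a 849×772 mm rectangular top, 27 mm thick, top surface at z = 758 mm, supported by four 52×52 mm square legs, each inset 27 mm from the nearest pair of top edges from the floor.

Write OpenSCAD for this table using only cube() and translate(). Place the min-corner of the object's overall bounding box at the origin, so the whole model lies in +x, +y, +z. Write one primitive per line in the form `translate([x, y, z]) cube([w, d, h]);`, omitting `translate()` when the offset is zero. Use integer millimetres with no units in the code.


translate([0, 0, 731]) cube([849, 772, 27]);
translate([27, 27, 0]) cube([52, 52, 731]);
translate([770, 27, 0]) cube([52, 52, 731]);
translate([27, 693, 0]) cube([52, 52, 731]);
translate([770, 693, 0]) cube([52, 52, 731]);


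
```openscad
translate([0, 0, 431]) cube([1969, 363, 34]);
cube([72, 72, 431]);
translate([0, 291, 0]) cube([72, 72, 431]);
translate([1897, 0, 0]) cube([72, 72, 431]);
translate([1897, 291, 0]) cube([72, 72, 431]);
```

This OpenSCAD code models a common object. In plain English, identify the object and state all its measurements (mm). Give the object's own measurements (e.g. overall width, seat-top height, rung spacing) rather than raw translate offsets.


A long wooden bench with a 1969 mm (x) × 363 mm (y) seat, 34 mm thick, its top surface 465 mm above the floor. Four 72 mm square legs at the seat corners, flush with the edges, run from z = 0 to the seat underside.


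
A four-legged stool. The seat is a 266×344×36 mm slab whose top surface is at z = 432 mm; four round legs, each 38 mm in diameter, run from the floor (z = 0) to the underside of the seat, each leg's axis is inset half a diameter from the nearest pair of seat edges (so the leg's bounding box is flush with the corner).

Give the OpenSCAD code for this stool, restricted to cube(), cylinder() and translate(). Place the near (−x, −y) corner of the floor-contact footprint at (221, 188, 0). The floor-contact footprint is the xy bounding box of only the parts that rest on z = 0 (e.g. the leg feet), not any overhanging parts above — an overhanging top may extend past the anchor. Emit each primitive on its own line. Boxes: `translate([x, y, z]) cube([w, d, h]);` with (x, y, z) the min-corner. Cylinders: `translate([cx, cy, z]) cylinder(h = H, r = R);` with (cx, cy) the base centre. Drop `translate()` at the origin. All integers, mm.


translate([221, 188, 396]) cube([266, 344, 36]);
translate([240, 207, 0]) cylinder(h = 396, r = 19);
translate([468, 207, 0]) cylinder(h = 396, r = 19);
translate([240, 513, 0]) cylinder(h = 396, r = 19);
translate([468, 513, 0]) cylinder(h = 396, r = 19);


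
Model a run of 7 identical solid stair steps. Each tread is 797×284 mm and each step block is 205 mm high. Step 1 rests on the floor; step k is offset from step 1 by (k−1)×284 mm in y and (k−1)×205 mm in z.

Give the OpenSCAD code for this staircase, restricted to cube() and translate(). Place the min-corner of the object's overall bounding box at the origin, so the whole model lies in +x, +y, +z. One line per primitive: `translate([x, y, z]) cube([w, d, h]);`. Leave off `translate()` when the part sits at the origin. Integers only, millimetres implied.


cube([797, 284, 205]);
translate([0, 284, 205]) cube([797, 284, 205]);
translate([0, 568, 410]) cube([797, 284, 205]);
translate([0, 852, 615]) cube([797, 284, 205]);
translate([0, 1136, 820]) cube([797, 284, 205]);
translate([0, 1420, 1025]) cube([797, 284, 205]);
translate([0, 1704, 1230]) cube([797, 284, 205]);


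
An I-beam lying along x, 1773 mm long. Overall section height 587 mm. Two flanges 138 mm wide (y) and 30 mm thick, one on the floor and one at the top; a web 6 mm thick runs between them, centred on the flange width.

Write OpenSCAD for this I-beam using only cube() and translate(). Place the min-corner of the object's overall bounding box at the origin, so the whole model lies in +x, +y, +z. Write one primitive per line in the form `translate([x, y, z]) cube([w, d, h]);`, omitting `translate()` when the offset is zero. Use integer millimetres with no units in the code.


cube([1773, 138, 30]);
translate([0, 66, 30]) cube([1773, 6, 527]);
translate([0, 0, 557]) cube([1773, 138, 30]);


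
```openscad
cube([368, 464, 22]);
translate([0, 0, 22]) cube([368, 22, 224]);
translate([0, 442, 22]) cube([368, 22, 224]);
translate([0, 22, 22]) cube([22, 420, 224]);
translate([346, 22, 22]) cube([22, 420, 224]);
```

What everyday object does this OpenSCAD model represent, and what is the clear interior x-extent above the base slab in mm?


An open box. The internal width is 324 mm.

A 368×464 base slab with four walls standing on it — an open box. The base is 368 mm wide and the walls are 22 mm thick, so the internal width is 368 − 2 × 22 = 324 mm.


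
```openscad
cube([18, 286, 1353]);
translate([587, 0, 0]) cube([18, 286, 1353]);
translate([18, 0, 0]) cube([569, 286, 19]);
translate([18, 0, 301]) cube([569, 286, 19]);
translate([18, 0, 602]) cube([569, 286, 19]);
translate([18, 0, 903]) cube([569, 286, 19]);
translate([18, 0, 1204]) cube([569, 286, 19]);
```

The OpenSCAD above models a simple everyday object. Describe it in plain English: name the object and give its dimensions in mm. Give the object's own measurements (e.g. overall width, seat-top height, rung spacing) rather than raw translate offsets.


An open bookshelf. Two side panels, each 18 mm thick, 286 mm deep and 1353 mm tall, stand 605 mm apart (outside-to-outside). Between them sit 5 shelves, each 19 mm thick and 286 mm deep, spanning the full gap between the sides. The bottom shelf rests on the floor (its underside at z = 0) and the clear gap between one shelf's top and the next shelf's underside is 282 mm.


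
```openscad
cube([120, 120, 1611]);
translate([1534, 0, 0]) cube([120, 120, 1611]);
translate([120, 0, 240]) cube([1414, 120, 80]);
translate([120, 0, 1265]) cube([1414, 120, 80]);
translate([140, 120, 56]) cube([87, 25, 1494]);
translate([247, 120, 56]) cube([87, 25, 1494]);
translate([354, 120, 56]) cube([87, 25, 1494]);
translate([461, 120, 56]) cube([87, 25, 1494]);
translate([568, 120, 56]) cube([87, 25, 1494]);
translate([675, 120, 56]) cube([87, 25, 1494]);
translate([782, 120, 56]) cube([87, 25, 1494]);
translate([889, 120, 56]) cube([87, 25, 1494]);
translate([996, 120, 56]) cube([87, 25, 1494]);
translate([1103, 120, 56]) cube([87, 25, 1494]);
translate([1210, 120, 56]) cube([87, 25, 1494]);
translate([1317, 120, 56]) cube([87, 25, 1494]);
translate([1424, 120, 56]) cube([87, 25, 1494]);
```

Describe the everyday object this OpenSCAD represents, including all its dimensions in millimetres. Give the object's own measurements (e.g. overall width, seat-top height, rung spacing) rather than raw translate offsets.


A fence section. Two 120×120 mm posts, 1611 mm tall, stand on the floor with a clear span of 1414 mm between their inner faces. Two horizontal rails of 120×80 mm section span the gap between the posts with their undersides at z = 240 mm and z = 1265 mm, flush with the posts' −y face. 13 pickets, each 87 mm wide, 25 mm thick and 1494 mm tall, are fixed to the +y face of the rails with their bottoms at z = 56 mm, spaced across the span with a 20 mm gap after the −x post and between neighbouring pickets, with 23 mm left before the +x post.


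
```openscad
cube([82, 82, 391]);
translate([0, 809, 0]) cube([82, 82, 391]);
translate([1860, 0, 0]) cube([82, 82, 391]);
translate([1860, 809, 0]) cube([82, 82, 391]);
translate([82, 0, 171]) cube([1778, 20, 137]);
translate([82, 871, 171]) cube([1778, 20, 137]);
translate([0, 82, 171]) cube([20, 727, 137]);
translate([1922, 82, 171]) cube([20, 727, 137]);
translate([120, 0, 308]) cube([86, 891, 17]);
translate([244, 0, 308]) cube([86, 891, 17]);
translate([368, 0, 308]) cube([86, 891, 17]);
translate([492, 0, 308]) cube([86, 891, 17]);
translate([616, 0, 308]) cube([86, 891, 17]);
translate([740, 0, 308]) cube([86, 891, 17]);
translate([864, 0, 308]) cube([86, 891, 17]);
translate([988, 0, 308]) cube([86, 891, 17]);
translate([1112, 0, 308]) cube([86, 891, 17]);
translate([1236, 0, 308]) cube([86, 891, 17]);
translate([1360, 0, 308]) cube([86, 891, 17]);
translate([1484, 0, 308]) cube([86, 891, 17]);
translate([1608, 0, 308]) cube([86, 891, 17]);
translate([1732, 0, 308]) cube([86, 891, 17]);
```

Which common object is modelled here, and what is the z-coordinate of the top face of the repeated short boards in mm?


A bed frame. The slat-top height is 325 mm.

Four posts, four rails, and a row of slats — a bed frame. Slats sit on the rails at z = 171 + 137 = 308; with slat thickness 17, the top is 325 mm.
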